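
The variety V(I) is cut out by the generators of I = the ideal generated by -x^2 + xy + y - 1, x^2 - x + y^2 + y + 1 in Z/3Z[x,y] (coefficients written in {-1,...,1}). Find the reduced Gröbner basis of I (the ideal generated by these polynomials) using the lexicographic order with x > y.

f_1 = -x^2 + xy + y - 1, LT = x^2.
f_2 = x^2 - x + y^2 + y + 1, LT = x^2.

S(f_1,f_2): lcm = x^2. S = -xy + x - y^2 + y.
  leading term xy: no divisor's leading term divides it; move -xy to the remainder.
  leading term x: no divisor's leading term divides it; move x to the remainder.
  leading term y^2: no divisor's leading term divides it; move -y^2 to the remainder.
  leading term y: no divisor's leading term divides it; move y to the remainder.
  remainder -xy + x - y^2 + y ≠ 0; add g_3 = -xy + x - y^2 + y to the basis.

S(f_1,g_3): lcm = x^2y. S = x^2 + xy^2 + xy - y^2 + y.
  leading term x^2: subtract (-1)·f_1 from x^2 + xy^2 + xy - y^2 + y → xy^2 - xy - y^2 - y - 1
  leading term xy^2: subtract (-y)·g_3 from xy^2 - xy - y^2 - y - 1 → -y^3 - y - 1
  leading term y^3: no divisor's leading term divides it; move -y^3 to the remainder.
  leading term y: no divisor's leading term divides it; move -y to the remainder.
  leading term 1: no divisor's leading term divides it; move -1 to the remainder.
  remainder -y^3 - y - 1 ≠ 0; add g_4 = -y^3 - y - 1 to the basis.

The other S-polynomials (S(f_2,g_3), S(f_1,g_4), S(f_2,g_4), S(g_3,g_4)) all reduce to 0 modulo the current basis, so we have a Gröbner basis.
Inter-reduce: drop elements whose leading term is divisible by another's, tail-reduce, and make monic.

G = {x^2 - x + y^2 + y + 1, xy - x + y^2 - y, y^3 + y + 1}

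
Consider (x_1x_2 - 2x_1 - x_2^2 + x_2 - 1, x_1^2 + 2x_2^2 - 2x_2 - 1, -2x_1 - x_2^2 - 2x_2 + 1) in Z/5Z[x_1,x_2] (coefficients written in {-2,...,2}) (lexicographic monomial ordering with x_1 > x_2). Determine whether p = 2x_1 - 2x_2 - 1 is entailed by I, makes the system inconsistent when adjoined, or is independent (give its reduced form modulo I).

First compute the reduced Gröbner basis of I by Buchberger's algorithm.
f_1 = x_1x_2 - 2x_1 - x_2^2 + x_2 - 1, LT = x_1x_2.
f_2 = x_1^2 + 2x_2^2 - 2x_2 - 1, LT = x_1^2.
f_3 = -2x_1 - x_2^2 - 2x_2 + 1, LT = x_1.

S(f_1,f_2): lcm = x_1^2x_2. S = -2x_1^2 - x_1x_2^2 + x_1x_2 - x_1 - 2x_2^3 + 2x_2^2 + x_2.
  leading term x_1^2: subtract (-2)·f_2 from -2x_1^2 - x_1x_2^2 + x_1x_2 - x_1 - 2x_2^3 + 2x_2^2 + x_2 → -x_1x_2^2 + x_1x_2 - x_1 - 2x_2^3 + x_2^2 + 2x_2 - 2
  leading term x_1x_2^2: subtract (-x_2)·f_1 from -x_1x_2^2 + x_1x_2 - x_1 - 2x_2^3 + x_2^2 + 2x_2 - 2 → -x_1x_2 - x_1 + 2x_2^3 + 2x_2^2 + x_2 - 2
  leading term x_1x_2: subtract (-1)·f_1 from -x_1x_2 - x_1 + 2x_2^3 + 2x_2^2 + x_2 - 2 → 2x_1 + 2x_2^3 + x_2^2 + 2x_2 + 2
  leading term x_1: subtract (-1)·f_3 from 2x_1 + 2x_2^3 + x_2^2 + 2x_2 + 2 → 2x_2^3 - 2
  leading term x_2^3: no divisor's leading term divides it; move 2x_2^3 to the remainder.
  leading term 1: no divisor's leading term divides it; move -2 to the remainder.
  remainder 2x_2^3 - 2 ≠ 0; add h_4 = 2x_2^3 - 2 to the basis.

S(f_1,f_3): lcm = x_1x_2. S = -2x_1 + 2x_2^3 - 2x_2^2 - x_2 - 1.
  leading term x_1: subtract (1)·f_3 from -2x_1 + 2x_2^3 - 2x_2^2 - x_2 - 1 → 2x_2^3 - x_2^2 + x_2 - 2
  leading term x_2^3: subtract (1)·h_4 from 2x_2^3 - x_2^2 + x_2 - 2 → -x_2^2 + x_2
  leading term x_2^2: no divisor's leading term divides it; move -x_2^2 to the remainder.
  leading term x_2: no divisor's leading term divides it; move x_2 to the remainder.
  remainder -x_2^2 + x_2 ≠ 0; add h_5 = -x_2^2 + x_2 to the basis.

S(f_2,f_3): lcm = x_1^2. S = 2x_1x_2^2 - x_1x_2 - 2x_1 + 2x_2^2 - 2x_2 - 1.
  leading term x_1x_2^2: subtract (2x_2)·f_1 from 2x_1x_2^2 - x_1x_2 - 2x_1 + 2x_2^2 - 2x_2 - 1 → -2x_1x_2 - 2x_1 + 2x_2^3 - 1
  leading term x_1x_2: subtract (-2)·f_1 from -2x_1x_2 - 2x_1 + 2x_2^3 - 1 → -x_1 + 2x_2^3 - 2x_2^2 + 2x_2 + 2
  leading term x_1: subtract (-2)·f_3 from -x_1 + 2x_2^3 - 2x_2^2 + 2x_2 + 2 → 2x_2^3 + x_2^2 - 2x_2 - 1
  leading term x_2^3: subtract (1)·h_4 from 2x_2^3 + x_2^2 - 2x_2 - 1 → x_2^2 - 2x_2 + 1
  leading term x_2^2: subtract (-1)·h_5 from x_2^2 - 2x_2 + 1 → -x_2 + 1
  leading term x_2: no divisor's leading term divides it; move -x_2 to the remainder.
  leading term 1: no divisor's leading term divides it; move 1 to the remainder.
  remainder -x_2 + 1 ≠ 0; add h_6 = -x_2 + 1 to the basis.

The other S-polynomials (S(f_1,h_4), S(f_2,h_4), S(f_3,h_4), S(f_1,h_5), S(f_2,h_5), S(f_3,h_5), S(h_4,h_5), S(f_1,h_6), S(f_2,h_6), S(f_3,h_6), S(h_4,h_6), S(h_5,h_6)) all reduce to 0 modulo the current basis, so we have a Gröbner basis.
Inter-reduce: drop elements whose leading term is divisible by another's, tail-reduce, and make monic.
Reduced Gröbner basis: {x_1 + 1, x_2 - 1}.
Label its elements g_1 = x_1 + 1, g_2 = x_2 - 1.

Reduce p = 2x_1 - 2x_2 - 1 modulo G:
  leading term x_1: subtract (2)·g_1 from 2x_1 - 2x_2 - 1 → -2x_2 + 2
  leading term x_2: subtract (-2)·g_2 from -2x_2 + 2 → 0
  normal form = 0.
Since the normal form is 0, p ∈ I.

The remainder on division by a Gröbner basis is unique — it is the normal form.

2x_1 - 2x_2 - 1 lies in I (it reduces to 0).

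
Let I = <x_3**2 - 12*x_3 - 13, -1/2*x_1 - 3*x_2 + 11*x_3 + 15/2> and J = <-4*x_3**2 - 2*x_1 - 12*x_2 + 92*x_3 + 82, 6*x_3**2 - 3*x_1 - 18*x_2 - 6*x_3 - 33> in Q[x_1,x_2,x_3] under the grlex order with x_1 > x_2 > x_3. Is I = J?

Yes, the ideals are equal.

For a fixed monomial order, each ideal has a unique reduced Gröbner basis; comparing bases decides equality.
Buchberger on the first generating set:
f_1 = x_3**2 - 12*x_3 - 13, LT = x_3**2.
f_2 = -1/2*x_1 - 3*x_2 + 11*x_3 + 15/2, LT = x_1.

The S-polynomials (S(f_1,f_2)) all reduce to 0 modulo the current basis, so we have a Gröbner basis.
Inter-reduce: drop elements whose leading term is divisible by another's, tail-reduce, and make monic.
Reduced Gröbner basis: {x_3**2 - 12*x_3 - 13, x_1 + 6*x_2 - 22*x_3 - 15}.

Buchberger on the second generating set:
h_1 = -4*x_3**2 - 2*x_1 - 12*x_2 + 92*x_3 + 82, LT = x_3**2.
h_2 = 6*x_3**2 - 3*x_1 - 18*x_2 - 6*x_3 - 33, LT = x_3**2.

S(h_1,h_2): lcm = x_3**2. S = x_1 + 6*x_2 - 22*x_3 - 15.
  leading term x_1: no divisor's leading term divides it; move x_1 to the remainder.
  leading term x_2: no divisor's leading term divides it; move 6*x_2 to the remainder.
  leading term x_3: no divisor's leading term divides it; move -22*x_3 to the remainder.
  leading term 1: no divisor's leading term divides it; move -15 to the remainder.
  remainder x_1 + 6*x_2 - 22*x_3 - 15 ≠ 0; add k_3 = x_1 + 6*x_2 - 22*x_3 - 15 to the basis.

The other S-polynomials (S(h_1,k_3), S(h_2,k_3)) all reduce to 0 modulo the current basis, so we have a Gröbner basis.
Inter-reduce: drop elements whose leading term is divisible by another's, tail-reduce, and make monic.
Reduced Gröbner basis: {x_3**2 - 12*x_3 - 13, x_1 + 6*x_2 - 22*x_3 - 15}.

The two bases agree; hence the ideals are identical.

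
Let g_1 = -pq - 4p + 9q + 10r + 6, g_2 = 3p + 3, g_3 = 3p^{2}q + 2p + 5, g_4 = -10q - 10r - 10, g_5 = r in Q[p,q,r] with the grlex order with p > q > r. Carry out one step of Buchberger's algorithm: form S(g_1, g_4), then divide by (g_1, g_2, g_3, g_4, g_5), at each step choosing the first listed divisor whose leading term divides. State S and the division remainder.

lcm(LM(g_1), LM(g_4)) = pq.
S = (lcm/LT(g_1))·g_1 − (lcm/LT(g_4))·g_4 = -pr + 3p - 9q - 10r - 6.
Reduce S modulo (g_1, g_2, g_3, g_4, g_5) in that order:
  leading term pr: subtract (-\tfrac{1}{3}r)·g_2 from -pr + 3p - 9q - 10r - 6 → 3p - 9q - 9r - 6
  leading term p: subtract (1)·g_2 from 3p - 9q - 9r - 6 → -9q - 9r - 9
  leading term q: subtract (\tfrac{9}{10})·g_4 from -9q - 9r - 9 → 0
The remainder is 0, so this S-polynomial contributes no new basis element.

S(g_1, g_4) = -pr + 3p - 9q - 10r - 6; remainder on division = 0.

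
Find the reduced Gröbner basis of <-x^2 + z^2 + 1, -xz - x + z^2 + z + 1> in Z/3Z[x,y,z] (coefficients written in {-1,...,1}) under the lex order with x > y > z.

G = {x - 1, z^2}

f_1 = -x^2 + z^2 + 1, LT = x^2.
f_2 = -xz - x + z^2 + z + 1, LT = xz.

S(f_1,f_2): lcm = x^2z. S = -x^2 + xz^2 + xz + x - z^3 - z.
  leading term x^2: subtract (1)·f_1 from -x^2 + xz^2 + xz + x - z^3 - z → xz^2 + xz + x - z^3 - z^2 - z - 1
  leading term xz^2: subtract (-z)·f_2 from xz^2 + xz + x - z^3 - z^2 - z - 1 → x - 1
  leading term x: no divisor's leading term divides it; move x to the remainder.
  leading term 1: no divisor's leading term divides it; move -1 to the remainder.
  remainder x - 1 ≠ 0; add g_3 = x - 1 to the basis.

S(f_1,g_3): lcm = x^2. S = x - z^2 - 1.
  leading term x: subtract (1)·g_3 from x - z^2 - 1 → -z^2
  leading term z^2: no divisor's leading term divides it; move -z^2 to the remainder.
  remainder -z^2 ≠ 0; add g_4 = -z^2 to the basis.

S(f_2,g_3): lcm = xz. S = x - z^2 - 1.
  leading term x: subtract (1)·g_3 from x - z^2 - 1 → -z^2
  leading term z^2: subtract (1)·g_4 from -z^2 → 0
  remainder 0.

S(f_1,g_4): leading monomials are coprime, so the S-polynomial reduces to 0 (Buchberger's first criterion).
S(f_2,g_4): lcm = xz^2. S = xz - z^3 - z^2 - z.
  leading term xz: subtract (-1)·f_2 from xz - z^3 - z^2 - z → -x - z^3 + 1
  leading term x: subtract (-1)·g_3 from -x - z^3 + 1 → -z^3
  leading term z^3: subtract (z)·g_4 from -z^3 → 0
  remainder 0.

S(g_3,g_4): leading monomials are coprime, so the S-polynomial reduces to 0 (Buchberger's first criterion).
Every S-polynomial of the final basis reduces to 0, so we have a Gröbner basis.
Inter-reduce: drop elements whose leading term is divisible by another's, tail-reduce, and make monic.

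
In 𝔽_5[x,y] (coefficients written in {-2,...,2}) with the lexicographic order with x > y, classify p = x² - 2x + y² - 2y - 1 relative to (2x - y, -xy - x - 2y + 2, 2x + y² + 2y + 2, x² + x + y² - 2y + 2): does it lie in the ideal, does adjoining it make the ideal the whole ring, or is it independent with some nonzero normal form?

x² - 2x + y² - 2y - 1 lies in I (it reduces to 0).

First compute the reduced Gröbner basis of I by Buchberger's algorithm.
f_1 = 2x - y, LT = x.
f_2 = -xy - x - 2y + 2, LT = xy.
f_3 = 2x + y² + 2y + 2, LT = x.
f_4 = x² + x + y² - 2y + 2, LT = x².

S(f_1,f_2): lcm = xy. S = -x + 2y² - 2y + 2.
  leading term x: subtract (2)·f_1 from -x + 2y² - 2y + 2 → 2y² + 2
  leading term y²: no divisor's leading term divides it; move 2y² to the remainder.
  leading term 1: no divisor's leading term divides it; move 2 to the remainder.
  remainder 2y² + 2 ≠ 0; add h_5 = 2y² + 2 to the basis.

S(f_1,f_3): lcm = x. S = 2y² + y - 1.
  leading term y²: subtract (1)·h_5 from 2y² + y - 1 → y + 2
  leading term y: no divisor's leading term divides it; move y to the remainder.
  leading term 1: no divisor's leading term divides it; move 2 to the remainder.
  remainder y + 2 ≠ 0; add h_6 = y + 2 to the basis.

The other S-polynomials (S(f_1,f_4), S(f_2,f_3), S(f_2,f_4), S(f_3,f_4), S(f_1,h_5), S(f_2,h_5), S(f_3,h_5), S(f_4,h_5), S(f_1,h_6), S(f_2,h_6), S(f_3,h_6), S(f_4,h_6), S(h_5,h_6)) all reduce to 0 modulo the current basis, so we have a Gröbner basis.
Inter-reduce: drop elements whose leading term is divisible by another's, tail-reduce, and make monic.
Reduced Gröbner basis: {x + 1, y + 2}.
Label its elements g_1 = x + 1, g_2 = y + 2.

Reduce p = x² - 2x + y² - 2y - 1 modulo G:
  leading term x²: subtract (x)·g_1 from x² - 2x + y² - 2y - 1 → 2x + y² - 2y - 1
  leading term x: subtract (2)·g_1 from 2x + y² - 2y - 1 → y² - 2y + 2
  leading term y²: subtract (y)·g_2 from y² - 2y + 2 → y + 2
  leading term y: subtract (1)·g_2 from y + 2 → 0
  normal form = 0.
Since the normal form is 0, p ∈ I.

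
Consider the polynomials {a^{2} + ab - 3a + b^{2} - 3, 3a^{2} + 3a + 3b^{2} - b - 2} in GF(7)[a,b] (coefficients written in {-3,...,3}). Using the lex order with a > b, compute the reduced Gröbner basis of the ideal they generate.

f_1 = a^{2} + ab - 3a + b^{2} - 3, LT = a^{2}.
f_2 = 3a^{2} + 3a + 3b^{2} - b - 2, LT = a^{2}.

S(f_1,f_2): lcm = a^{2}. S = ab + 3a - 2b.
  reduce S modulo (f_1, f_2):
  remainder ab + 3a - 2b ≠ 0; add g_3 = ab + 3a - 2b to the basis.

S(f_1,g_3): lcm = a^{2}b. S = -3a^{2} + ab^{2} - ab + b^{3} - 3b.
  reduce S modulo (f_1, f_2, g_3):
  remainder a + b^{3} - 2b^{2} + 2b - 2 ≠ 0; add g_4 = a + b^{3} - 2b^{2} + 2b - 2 to the basis.

S(g_3,g_4): lcm = ab. S = 3a - b^{4} + 2b^{3} - 2b^{2}.
  reduce S modulo (f_1, f_2, g_3, g_4):
  remainder -b^{4} - b^{3} - 3b^{2} + b - 1 ≠ 0; add g_5 = -b^{4} - b^{3} - 3b^{2} + b - 1 to the basis.

The other S-polynomials (S(f_2,g_3), S(f_1,g_4), S(f_2,g_4), S(f_1,g_5), S(f_2,g_5), S(g_3,g_5), S(g_4,g_5)) all reduce to 0 modulo the current basis, so we have a Gröbner basis.
Inter-reduce: drop elements whose leading term is divisible by another's, tail-reduce, and make monic.

G = {a + b^{3} - 2b^{2} + 2b - 2, b^{4} + b^{3} + 3b^{2} - b + 1}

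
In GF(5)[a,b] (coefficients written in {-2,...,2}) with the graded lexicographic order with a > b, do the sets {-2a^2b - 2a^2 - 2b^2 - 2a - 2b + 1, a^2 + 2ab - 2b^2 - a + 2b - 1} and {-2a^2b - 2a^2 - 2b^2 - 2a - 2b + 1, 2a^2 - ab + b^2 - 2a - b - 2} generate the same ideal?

Yes, the ideals are equal.

For a fixed monomial order, each ideal has a unique reduced Gröbner basis; comparing bases decides equality.
Buchberger on the first generating set:
f_1 = -2a^2b - 2a^2 - 2b^2 - 2a - 2b + 1, LT = a^2b.
f_2 = a^2 + 2ab - 2b^2 - a + 2b - 1, LT = a^2.

S(f_1,f_2): lcm = a^2b. S = -2ab^2 + 2b^3 + a^2 + ab - b^2 + a + 2b + 2.
  leading term ab^2: no divisor's leading term divides it; move -2ab^2 to the remainder.
  leading term b^3: no divisor's leading term divides it; move 2b^3 to the remainder.
  leading term a^2: subtract (1)·f_2 from a^2 + ab - b^2 + a + 2b + 2 → -ab + b^2 + 2a - 2
  leading term ab: no divisor's leading term divides it; move -ab to the remainder.
  leading term b^2: no divisor's leading term divides it; move b^2 to the remainder.
  leading term a: no divisor's leading term divides it; move 2a to the remainder.
  leading term 1: no divisor's leading term divides it; move -2 to the remainder.
  remainder -2ab^2 + 2b^3 - ab + b^2 + 2a - 2 ≠ 0; add g_3 = -2ab^2 + 2b^3 - ab + b^2 + 2a - 2 to the basis.

S(f_1,g_3): lcm = a^2b^2. S = ab^3 - 2a^2b - 2ab^2 + b^3 + a^2 + ab + b^2 - a + 2b.
  leading term ab^3: subtract (2b)·g_3 from ab^3 - 2a^2b - 2ab^2 + b^3 + a^2 + ab + b^2 - a + 2b → b^4 - 2a^2b - b^3 + a^2 + 2ab + b^2 - a + b
  leading term b^4: no divisor's leading term divides it; move b^4 to the remainder.
  leading term a^2b: subtract (1)·f_1 from -2a^2b - b^3 + a^2 + 2ab + b^2 - a + b → -b^3 - 2a^2 + 2ab - 2b^2 + a - 2b - 1
  leading term b^3: no divisor's leading term divides it; move -b^3 to the remainder.
  leading term a^2: subtract (-2)·f_2 from -2a^2 + 2ab - 2b^2 + a - 2b - 1 → ab - b^2 - a + 2b + 2
  leading term ab: no divisor's leading term divides it; move ab to the remainder.
  leading term b^2: no divisor's leading term divides it; move -b^2 to the remainder.
  leading term a: no divisor's leading term divides it; move -a to the remainder.
  leading term b: no divisor's leading term divides it; move 2b to the remainder.
  leading term 1: no divisor's leading term divides it; move 2 to the remainder.
  remainder b^4 - b^3 + ab - b^2 - a + 2b + 2 ≠ 0; add g_4 = b^4 - b^3 + ab - b^2 - a + 2b + 2 to the basis.

The other S-polynomials (S(f_2,g_3), S(f_1,g_4), S(f_2,g_4), S(g_3,g_4)) all reduce to 0 modulo the current basis, so we have a Gröbner basis.
Inter-reduce: drop elements whose leading term is divisible by another's, tail-reduce, and make monic.
Reduced Gröbner basis: {b^4 - b^3 + ab - b^2 - a + 2b + 2, ab^2 - b^3 - 2ab + 2b^2 - a + 1, a^2 + 2ab - 2b^2 - a + 2b - 1}.

Buchberger on the second generating set:
h_1 = -2a^2b - 2a^2 - 2b^2 - 2a - 2b + 1, LT = a^2b.
h_2 = 2a^2 - ab + b^2 - 2a - b - 2, LT = a^2.

S(h_1,h_2): lcm = a^2b. S = -2ab^2 + 2b^3 + a^2 + ab - b^2 + a + 2b + 2.
  leading term ab^2: no divisor's leading term divides it; move -2ab^2 to the remainder.
  leading term b^3: no divisor's leading term divides it; move 2b^3 to the remainder.
  leading term a^2: subtract (-2)·h_2 from a^2 + ab - b^2 + a + 2b + 2 → -ab + b^2 + 2a - 2
  leading term ab: no divisor's leading term divides it; move -ab to the remainder.
  leading term b^2: no divisor's leading term divides it; move b^2 to the remainder.
  leading term a: no divisor's leading term divides it; move 2a to the remainder.
  leading term 1: no divisor's leading term divides it; move -2 to the remainder.
  remainder -2ab^2 + 2b^3 - ab + b^2 + 2a - 2 ≠ 0; add k_3 = -2ab^2 + 2b^3 - ab + b^2 + 2a - 2 to the basis.

S(h_1,k_3): lcm = a^2b^2. S = ab^3 - 2a^2b - 2ab^2 + b^3 + a^2 + ab + b^2 - a + 2b.
  leading term ab^3: subtract (2b)·k_3 from ab^3 - 2a^2b - 2ab^2 + b^3 + a^2 + ab + b^2 - a + 2b → b^4 - 2a^2b - b^3 + a^2 + 2ab + b^2 - a + b
  leading term b^4: no divisor's leading term divides it; move b^4 to the remainder.
  leading term a^2b: subtract (1)·h_1 from -2a^2b - b^3 + a^2 + 2ab + b^2 - a + b → -b^3 - 2a^2 + 2ab - 2b^2 + a - 2b - 1
  leading term b^3: no divisor's leading term divides it; move -b^3 to the remainder.
  leading term a^2: subtract (-1)·h_2 from -2a^2 + 2ab - 2b^2 + a - 2b - 1 → ab - b^2 - a + 2b + 2
  leading term ab: no divisor's leading term divides it; move ab to the remainder.
  leading term b^2: no divisor's leading term divides it; move -b^2 to the remainder.
  leading term a: no divisor's leading term divides it; move -a to the remainder.
  leading term b: no divisor's leading term divides it; move 2b to the remainder.
  leading term 1: no divisor's leading term divides it; move 2 to the remainder.
  remainder b^4 - b^3 + ab - b^2 - a + 2b + 2 ≠ 0; add k_4 = b^4 - b^3 + ab - b^2 - a + 2b + 2 to the basis.

The other S-polynomials (S(h_2,k_3), S(h_1,k_4), S(h_2,k_4), S(k_3,k_4)) all reduce to 0 modulo the current basis, so we have a Gröbner basis.
Inter-reduce: drop elements whose leading term is divisible by another's, tail-reduce, and make monic.
Reduced Gröbner basis: {b^4 - b^3 + ab - b^2 - a + 2b + 2, ab^2 - b^3 - 2ab + 2b^2 - a + 1, a^2 + 2ab - 2b^2 - a + 2b - 1}.

The two bases agree; hence the ideals are identical.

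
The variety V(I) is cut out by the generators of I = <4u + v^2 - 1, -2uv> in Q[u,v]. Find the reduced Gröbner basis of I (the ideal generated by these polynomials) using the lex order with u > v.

f_1 = 4u + v^2 - 1, LT = u.
f_2 = -2uv, LT = uv.

S(f_1,f_2): lcm = uv. S = 1/4v^3 - 1/4v.
  leading term v^3: no divisor's leading term divides it; move 1/4v^3 to the remainder.
  leading term v: no divisor's leading term divides it; move -1/4v to the remainder.
  remainder 1/4v^3 - 1/4v ≠ 0; add g_3 = 1/4v^3 - 1/4v to the basis.

S(f_1,g_3): leading monomials are coprime, so the S-polynomial reduces to 0 (Buchberger's first criterion).
S(f_2,g_3): lcm = uv^3. S = uv.
  leading term uv: subtract (1/4v)·f_1 from uv → -1/4v^3 + 1/4v
  leading term v^3: subtract (-1)·g_3 from -1/4v^3 + 1/4v → 0
  remainder 0.

Every S-polynomial of the final basis reduces to 0, so we have a Gröbner basis.
Inter-reduce: drop elements whose leading term is divisible by another's, tail-reduce, and make monic.

G = {u + 1/4v^2 - 1/4, v^3 - v}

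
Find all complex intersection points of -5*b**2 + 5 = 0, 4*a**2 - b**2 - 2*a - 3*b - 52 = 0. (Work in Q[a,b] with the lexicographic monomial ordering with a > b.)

{(1/4 - sqrt(201)/4, -1), (1/4 + sqrt(201)/4, -1), (-7/2, 1), (4, 1)}

Compute a lex Gröbner basis by Buchberger's algorithm.
f_1 = -5*b**2 + 5, LT = b**2.
f_2 = 4*a**2 - 2*a - b**2 - 3*b - 52, LT = a**2.

The S-polynomials (S(f_1,f_2)) all reduce to 0 modulo the current basis, so we have a Gröbner basis.
Inter-reduce: drop elements whose leading term is divisible by another's, tail-reduce, and make monic.
Reduced Gröbner basis: {a**2 - 1/2*a - 3/4*b - 53/4, b**2 - 1}.

From the last basis element, b**2 - 1 = 0, so b takes values in {-1, 1}. Each choice, substituted upward through the basis, yields the corresponding point(s) of the solution set.
  b = -1: the earlier basis element becomes a**2 - 1/2*a - 25/2 = 0, giving a = 1/4 - sqrt(201)/4, 1/4 + sqrt(201)/4 — points (1/4 - sqrt(201)/4, -1), (1/4 + sqrt(201)/4, -1).
  b = 1: the earlier basis element becomes a**2 - 1/2*a - 14 = 0, giving a = -7/2, 4 — points (-7/2, 1), (4, 1).
Check: every point annihilates each of the original generators.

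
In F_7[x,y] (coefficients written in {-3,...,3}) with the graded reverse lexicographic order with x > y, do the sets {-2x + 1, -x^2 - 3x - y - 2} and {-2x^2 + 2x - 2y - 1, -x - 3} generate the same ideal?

Yes, the ideals are equal.

Since reduced Gröbner bases are canonical representatives of ideals under a given ordering, it suffices to compute and compare them.
Buchberger on the first generating set:
f_1 = -2x + 1, LT = x.
f_2 = -x^2 - 3x - y - 2, LT = x^2.

S(f_1,f_2): lcm = x^2. S = -y - 2.
  leading term y: no divisor's leading term divides it; move -y to the remainder.
  leading term 1: no divisor's leading term divides it; move -2 to the remainder.
  remainder -y - 2 ≠ 0; add g_3 = -y - 2 to the basis.

S(f_1,g_3): leading monomials are coprime, so the S-polynomial reduces to 0 (Buchberger's first criterion).
S(f_2,g_3): leading monomials are coprime, so the S-polynomial reduces to 0 (Buchberger's first criterion).
Every S-polynomial of the final basis reduces to 0, so we have a Gröbner basis.
Inter-reduce: drop elements whose leading term is divisible by another's, tail-reduce, and make monic.
Reduced Gröbner basis: {x + 3, y + 2}.

Buchberger on the second generating set:
h_1 = -2x^2 + 2x - 2y - 1, LT = x^2.
h_2 = -x - 3, LT = x.

S(h_1,h_2): lcm = x^2. S = 3x + y - 3.
  leading term x: subtract (-3)·h_2 from 3x + y - 3 → y + 2
  leading term y: no divisor's leading term divides it; move y to the remainder.
  leading term 1: no divisor's leading term divides it; move 2 to the remainder.
  remainder y + 2 ≠ 0; add k_3 = y + 2 to the basis.

S(h_1,k_3): leading monomials are coprime, so the S-polynomial reduces to 0 (Buchberger's first criterion).
S(h_2,k_3): leading monomials are coprime, so the S-polynomial reduces to 0 (Buchberger's first criterion).
Every S-polynomial of the final basis reduces to 0, so we have a Gröbner basis.
Inter-reduce: drop elements whose leading term is divisible by another's, tail-reduce, and make monic.
Reduced Gröbner basis: {x + 3, y + 2}.

Same reduced basis, so the two generating sets span the same ideal.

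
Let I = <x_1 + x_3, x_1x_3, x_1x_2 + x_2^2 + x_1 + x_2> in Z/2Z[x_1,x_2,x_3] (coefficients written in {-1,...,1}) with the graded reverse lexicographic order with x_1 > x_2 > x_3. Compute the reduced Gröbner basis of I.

G = {x_2^2 + x_2x_3 + x_2 + x_3, x_3^2, x_1 + x_3}

Buchberger's algorithm terminates because the ascending chain of leading-term ideals stabilizes.

f_1 = x_1 + x_3, LT = x_1.
f_2 = x_1x_3, LT = x_1x_3.
f_3 = x_1x_2 + x_2^2 + x_1 + x_2, LT = x_1x_2.

S(f_1,f_2): lcm = x_1x_3. S = x_3^2.
  reduce S modulo (f_1, f_2, f_3):
  remainder x_3^2 ≠ 0; add g_4 = x_3^2 to the basis.

S(f_1,f_3): lcm = x_1x_2. S = x_2^2 + x_2x_3 + x_1 + x_2.
  reduce S modulo (f_1, f_2, f_3, g_4):
  remainder x_2^2 + x_2x_3 + x_2 + x_3 ≠ 0; add g_5 = x_2^2 + x_2x_3 + x_2 + x_3 to the basis.

The other S-polynomials (S(f_2,f_3), S(f_1,g_4), S(f_2,g_4), S(f_3,g_4), S(f_1,g_5), S(f_2,g_5), S(f_3,g_5), S(g_4,g_5)) all reduce to 0 modulo the current basis, so we have a Gröbner basis.
Inter-reduce: drop elements whose leading term is divisible by another's, tail-reduce, and make monic.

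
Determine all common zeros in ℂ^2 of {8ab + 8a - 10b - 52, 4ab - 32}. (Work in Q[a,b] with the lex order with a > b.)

Compute a lex Gröbner basis by Buchberger's algorithm.
f_1 = 8ab + 8a - 10b - 52, LT = ab.
f_2 = 4ab - 32, LT = ab.

S(f_1,f_2): lcm = ab. S = a - 5/4b + 3/2.
  reduce S modulo (f_1, f_2):
  remainder a - 5/4b + 3/2 ≠ 0; add h_3 = a - 5/4b + 3/2 to the basis.

S(f_1,h_3): lcm = ab. S = a + 5/4b^2 - 11/4b - 13/2.
  reduce S modulo (f_1, f_2, h_3):
  remainder 5/4b^2 - 3/2b - 8 ≠ 0; add h_4 = 5/4b^2 - 3/2b - 8 to the basis.

The other S-polynomials (S(f_2,h_3), S(f_1,h_4), S(f_2,h_4), S(h_3,h_4)) all reduce to 0 modulo the current basis, so we have a Gröbner basis.
Inter-reduce: drop elements whose leading term is divisible by another's, tail-reduce, and make monic.
Reduced Gröbner basis: {a - 5/4b + 3/2, b^2 - 6/5b - 32/5}.

From the last basis element, b^2 - 6/5b - 32/5 = 0, so b takes values in {-2, 16/5}. Each choice, substituted upward through the basis, yields the corresponding point(s) of the solution set.
  b = -2: the earlier basis element becomes a + 4 = 0, giving a = -4 — point (-4, -2).
  b = 16/5: the earlier basis element becomes a - 5/2 = 0, giving a = 5/2 — point (5/2, 16/5).

{(-4, -2), (5/2, 16/5)}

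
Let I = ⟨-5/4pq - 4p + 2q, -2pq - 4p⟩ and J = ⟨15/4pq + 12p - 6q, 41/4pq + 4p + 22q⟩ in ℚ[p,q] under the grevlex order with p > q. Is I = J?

Yes, the ideals are equal.

For a fixed monomial order, each ideal has a unique reduced Gröbner basis; comparing bases decides equality.
Buchberger on the first generating set:
f_1 = -5/4pq - 4p + 2q, LT = pq.
f_2 = -2pq - 4p, LT = pq.

S(f_1,f_2): lcm = pq. S = 6/5p - 8/5q.
  leading term p: no divisor's leading term divides it; move 6/5p to the remainder.
  leading term q: no divisor's leading term divides it; move -8/5q to the remainder.
  remainder 6/5p - 8/5q ≠ 0; add g_3 = 6/5p - 8/5q to the basis.

S(f_1,g_3): lcm = pq. S = 4/3q² + 16/5p - 8/5q.
  leading term q²: no divisor's leading term divides it; move 4/3q² to the remainder.
  leading term p: subtract (8/3)·g_3 from 16/5p - 8/5q → 8/3q
  leading term q: no divisor's leading term divides it; move 8/3q to the remainder.
  remainder 4/3q² + 8/3q ≠ 0; add g_4 = 4/3q² + 8/3q to the basis.

S(f_2,g_3): lcm = pq. S = 4/3q² + 2p.
  leading term q²: subtract (1)·g_4 from 4/3q² + 2p → 2p - 8/3q
  leading term p: subtract (5/3)·g_3 from 2p - 8/3q → 0
  remainder 0.

S(f_1,g_4): lcm = pq². S = 6/5pq - 8/5q².
  leading term pq: subtract (-24/25)·f_1 from 6/5pq - 8/5q² → -8/5q² - 96/25p + 48/25q
  leading term q²: subtract (-6/5)·g_4 from -8/5q² - 96/25p + 48/25q → -96/25p + 128/25q
  leading term p: subtract (-16/5)·g_3 from -96/25p + 128/25q → 0
  remainder 0.

S(f_2,g_4): lcm = pq². S = 0.
  remainder 0.

S(g_3,g_4): leading monomials are coprime, so the S-polynomial reduces to 0 (Buchberger's first criterion).
Every S-polynomial of the final basis reduces to 0, so we have a Gröbner basis.
Inter-reduce: drop elements whose leading term is divisible by another's, tail-reduce, and make monic.
Reduced Gröbner basis: {q² + 2q, p - 4/3q}.

Buchberger on the second generating set:
h_1 = 15/4pq + 12p - 6q, LT = pq.
h_2 = 41/4pq + 4p + 22q, LT = pq.

S(h_1,h_2): lcm = pq. S = 576/205p - 768/205q.
  leading term p: no divisor's leading term divides it; move 576/205p to the remainder.
  leading term q: no divisor's leading term divides it; move -768/205q to the remainder.
  remainder 576/205p - 768/205q ≠ 0; add k_3 = 576/205p - 768/205q to the basis.

S(h_1,k_3): lcm = pq. S = 4/3q² + 16/5p - 8/5q.
  leading term q²: no divisor's leading term divides it; move 4/3q² to the remainder.
  leading term p: subtract (41/36)·k_3 from 16/5p - 8/5q → 8/3q
  leading term q: no divisor's leading term divides it; move 8/3q to the remainder.
  remainder 4/3q² + 8/3q ≠ 0; add k_4 = 4/3q² + 8/3q to the basis.

S(h_2,k_3): lcm = pq. S = 4/3q² + 16/41p + 88/41q.
  leading term q²: subtract (1)·k_4 from 4/3q² + 16/41p + 88/41q → 16/41p - 64/123q
  leading term p: subtract (5/36)·k_3 from 16/41p - 64/123q → 0
  remainder 0.

S(h_1,k_4): lcm = pq². S = 6/5pq - 8/5q².
  leading term pq: subtract (8/25)·h_1 from 6/5pq - 8/5q² → -8/5q² - 96/25p + 48/25q
  leading term q²: subtract (-6/5)·k_4 from -8/5q² - 96/25p + 48/25q → -96/25p + 128/25q
  leading term p: subtract (-41/30)·k_3 from -96/25p + 128/25q → 0
  remainder 0.

S(h_2,k_4): lcm = pq². S = -66/41pq + 88/41q².
  leading term pq: subtract (-88/205)·h_1 from -66/41pq + 88/41q² → 88/41q² + 1056/205p - 528/205q
  leading term q²: subtract (66/41)·k_4 from 88/41q² + 1056/205p - 528/205q → 1056/205p - 1408/205q
  leading term p: subtract (11/6)·k_3 from 1056/205p - 1408/205q → 0
  remainder 0.

S(k_3,k_4): leading monomials are coprime, so the S-polynomial reduces to 0 (Buchberger's first criterion).
Every S-polynomial of the final basis reduces to 0, so we have a Gröbner basis.
Inter-reduce: drop elements whose leading term is divisible by another's, tail-reduce, and make monic.
Reduced Gröbner basis: {q² + 2q, p - 4/3q}.

These coincide, so the ideals are equal.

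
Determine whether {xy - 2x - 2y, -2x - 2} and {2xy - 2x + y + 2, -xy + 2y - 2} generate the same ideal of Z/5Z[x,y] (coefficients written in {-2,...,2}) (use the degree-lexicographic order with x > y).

Equality of ideals is decidable: compute both reduced Gröbner bases (unique for the ordering) and check whether they agree.
Buchberger on the first generating set:
f_1 = xy - 2x - 2y, LT = xy.
f_2 = -2x - 2, LT = x.

S(f_1,f_2): lcm = xy. S = -2x + 2y.
  reduce S modulo (f_1, f_2):
  remainder 2y + 2 ≠ 0; add g_3 = 2y + 2 to the basis.

The other S-polynomials (S(f_1,g_3), S(f_2,g_3)) all reduce to 0 modulo the current basis, so we have a Gröbner basis.
Inter-reduce: drop elements whose leading term is divisible by another's, tail-reduce, and make monic.
Reduced Gröbner basis: {x + 1, y + 1}.

Buchberger on the second generating set:
h_1 = 2xy - 2x + y + 2, LT = xy.
h_2 = -xy + 2y - 2, LT = xy.

S(h_1,h_2): lcm = xy. S = -x - 1.
  reduce S modulo (h_1, h_2):
  remainder -x - 1 ≠ 0; add k_3 = -x - 1 to the basis.

S(h_1,k_3): lcm = xy. S = -x + 2y + 1.
  reduce S modulo (h_1, h_2, k_3):
  remainder 2y + 2 ≠ 0; add k_4 = 2y + 2 to the basis.

The other S-polynomials (S(h_2,k_3), S(h_1,k_4), S(h_2,k_4), S(k_3,k_4)) all reduce to 0 modulo the current basis, so we have a Gröbner basis.
Inter-reduce: drop elements whose leading term is divisible by another's, tail-reduce, and make monic.
Reduced Gröbner basis: {x + 1, y + 1}.

These coincide, so the ideals are equal.

Yes, the ideals are equal.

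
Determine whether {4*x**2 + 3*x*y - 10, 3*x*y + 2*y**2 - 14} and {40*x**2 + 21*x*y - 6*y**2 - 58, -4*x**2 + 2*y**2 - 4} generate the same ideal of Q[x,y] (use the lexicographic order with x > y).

Yes, the ideals are equal.

For a fixed monomial order, each ideal has a unique reduced Gröbner basis; comparing bases decides equality.
Buchberger on the first generating set:
f_1 = 4*x**2 + 3*x*y - 10, LT = x**2.
f_2 = 3*x*y + 2*y**2 - 14, LT = x*y.

S(f_1,f_2): lcm = x**2*y. S = 1/12*x*y**2 + 14/3*x - 5/2*y.
  leading term x*y**2: subtract (1/36*y)·f_2 from 1/12*x*y**2 + 14/3*x - 5/2*y → 14/3*x - 1/18*y**3 - 19/9*y
  leading term x: no divisor's leading term divides it; move 14/3*x to the remainder.
  leading term y**3: no divisor's leading term divides it; move -1/18*y**3 to the remainder.
  leading term y: no divisor's leading term divides it; move -19/9*y to the remainder.
  remainder 14/3*x - 1/18*y**3 - 19/9*y ≠ 0; add g_3 = 14/3*x - 1/18*y**3 - 19/9*y to the basis.

S(f_1,g_3): lcm = x**2. S = 1/84*x*y**3 + 101/84*x*y - 5/2.
  leading term x*y**3: subtract (1/252*y**2)·f_2 from 1/84*x*y**3 + 101/84*x*y - 5/2 → 101/84*x*y - 1/126*y**4 + 1/18*y**2 - 5/2
  leading term x*y: subtract (101/252)·f_2 from 101/84*x*y - 1/126*y**4 + 1/18*y**2 - 5/2 → -1/126*y**4 - 47/63*y**2 + 28/9
  leading term y**4: no divisor's leading term divides it; move -1/126*y**4 to the remainder.
  leading term y**2: no divisor's leading term divides it; move -47/63*y**2 to the remainder.
  leading term 1: no divisor's leading term divides it; move 28/9 to the remainder.
  remainder -1/126*y**4 - 47/63*y**2 + 28/9 ≠ 0; add g_4 = -1/126*y**4 - 47/63*y**2 + 28/9 to the basis.

S(f_2,g_3): lcm = x*y. S = 1/84*y**4 + 47/42*y**2 - 14/3.
  leading term y**4: subtract (-3/2)·g_4 from 1/84*y**4 + 47/42*y**2 - 14/3 → 0
  remainder 0.

S(f_1,g_4): leading monomials are coprime, so the S-polynomial reduces to 0 (Buchberger's first criterion).
S(f_2,g_4): lcm = x*y**4. S = -94*x*y**2 + 392*x + 2/3*y**5 - 14/3*y**3.
  leading term x*y**2: subtract (-94/3*y)·f_2 from -94*x*y**2 + 392*x + 2/3*y**5 - 14/3*y**3 → 392*x + 2/3*y**5 + 58*y**3 - 1316/3*y
  leading term x: subtract (84)·g_3 from 392*x + 2/3*y**5 + 58*y**3 - 1316/3*y → 2/3*y**5 + 188/3*y**3 - 784/3*y
  leading term y**5: subtract (-84*y)·g_4 from 2/3*y**5 + 188/3*y**3 - 784/3*y → 0
  remainder 0.

S(g_3,g_4): leading monomials are coprime, so the S-polynomial reduces to 0 (Buchberger's first criterion).
Every S-polynomial of the final basis reduces to 0, so we have a Gröbner basis.
Inter-reduce: drop elements whose leading term is divisible by another's, tail-reduce, and make monic.
Reduced Gröbner basis: {x - 1/84*y**3 - 19/42*y, y**4 + 94*y**2 - 392}.

Buchberger on the second generating set:
h_1 = 40*x**2 + 21*x*y - 6*y**2 - 58, LT = x**2.
h_2 = -4*x**2 + 2*y**2 - 4, LT = x**2.

S(h_1,h_2): lcm = x**2. S = 21/40*x*y + 7/20*y**2 - 49/20.
  leading term x*y: no divisor's leading term divides it; move 21/40*x*y to the remainder.
  leading term y**2: no divisor's leading term divides it; move 7/20*y**2 to the remainder.
  leading term 1: no divisor's leading term divides it; move -49/20 to the remainder.
  remainder 21/40*x*y + 7/20*y**2 - 49/20 ≠ 0; add k_3 = 21/40*x*y + 7/20*y**2 - 49/20 to the basis.

S(h_1,k_3): lcm = x**2*y. S = -17/120*x*y**2 + 14/3*x - 3/20*y**3 - 29/20*y.
  leading term x*y**2: subtract (-17/63*y)·k_3 from -17/120*x*y**2 + 14/3*x - 3/20*y**3 - 29/20*y → 14/3*x - 1/18*y**3 - 19/9*y
  leading term x: no divisor's leading term divides it; move 14/3*x to the remainder.
  leading term y**3: no divisor's leading term divides it; move -1/18*y**3 to the remainder.
  leading term y: no divisor's leading term divides it; move -19/9*y to the remainder.
  remainder 14/3*x - 1/18*y**3 - 19/9*y ≠ 0; add k_4 = 14/3*x - 1/18*y**3 - 19/9*y to the basis.

S(h_2,k_3): lcm = x**2*y. S = -2/3*x*y**2 + 14/3*x - 1/2*y**3 + y.
  leading term x*y**2: subtract (-80/63*y)·k_3 from -2/3*x*y**2 + 14/3*x - 1/2*y**3 + y → 14/3*x - 1/18*y**3 - 19/9*y
  leading term x: subtract (1)·k_4 from 14/3*x - 1/18*y**3 - 19/9*y → 0
  remainder 0.

S(h_1,k_4): lcm = x**2. S = 1/84*x*y**3 + 821/840*x*y - 3/20*y**2 - 29/20.
  leading term x*y**3: subtract (10/441*y**2)·k_3 from 1/84*x*y**3 + 821/840*x*y - 3/20*y**2 - 29/20 → 821/840*x*y - 1/126*y**4 - 17/180*y**2 - 29/20
  leading term x*y: subtract (821/441)·k_3 from 821/840*x*y - 1/126*y**4 - 17/180*y**2 - 29/20 → -1/126*y**4 - 47/63*y**2 + 28/9
  leading term y**4: no divisor's leading term divides it; move -1/126*y**4 to the remainder.
  leading term y**2: no divisor's leading term divides it; move -47/63*y**2 to the remainder.
  leading term 1: no divisor's leading term divides it; move 28/9 to the remainder.
  remainder -1/126*y**4 - 47/63*y**2 + 28/9 ≠ 0; add k_5 = -1/126*y**4 - 47/63*y**2 + 28/9 to the basis.

S(h_2,k_4): lcm = x**2. S = 1/84*x*y**3 + 19/42*x*y - 1/2*y**2 + 1.
  leading term x*y**3: subtract (10/441*y**2)·k_3 from 1/84*x*y**3 + 19/42*x*y - 1/2*y**2 + 1 → 19/42*x*y - 1/126*y**4 - 4/9*y**2 + 1
  leading term x*y: subtract (380/441)·k_3 from 19/42*x*y - 1/126*y**4 - 4/9*y**2 + 1 → -1/126*y**4 - 47/63*y**2 + 28/9
  leading term y**4: subtract (1)·k_5 from -1/126*y**4 - 47/63*y**2 + 28/9 → 0
  remainder 0.

S(k_3,k_4): lcm = x*y. S = 1/84*y**4 + 47/42*y**2 - 14/3.
  leading term y**4: subtract (-3/2)·k_5 from 1/84*y**4 + 47/42*y**2 - 14/3 → 0
  remainder 0.

S(h_1,k_5): leading monomials are coprime, so the S-polynomial reduces to 0 (Buchberger's first criterion).
S(h_2,k_5): leading monomials are coprime, so the S-polynomial reduces to 0 (Buchberger's first criterion).
S(k_3,k_5): lcm = x*y**4. S = -94*x*y**2 + 392*x + 2/3*y**5 - 14/3*y**3.
  leading term x*y**2: subtract (-3760/21*y)·k_3 from -94*x*y**2 + 392*x + 2/3*y**5 - 14/3*y**3 → 392*x + 2/3*y**5 + 58*y**3 - 1316/3*y
  leading term x: subtract (84)·k_4 from 392*x + 2/3*y**5 + 58*y**3 - 1316/3*y → 2/3*y**5 + 188/3*y**3 - 784/3*y
  leading term y**5: subtract (-84*y)·k_5 from 2/3*y**5 + 188/3*y**3 - 784/3*y → 0
  remainder 0.

S(k_4,k_5): leading monomials are coprime, so the S-polynomial reduces to 0 (Buchberger's first criterion).
Every S-polynomial of the final basis reduces to 0, so we have a Gröbner basis.
Inter-reduce: drop elements whose leading term is divisible by another's, tail-reduce, and make monic.
Reduced Gröbner basis: {x - 1/84*y**3 - 19/42*y, y**4 + 94*y**2 - 392}.

These coincide, so the ideals are equal.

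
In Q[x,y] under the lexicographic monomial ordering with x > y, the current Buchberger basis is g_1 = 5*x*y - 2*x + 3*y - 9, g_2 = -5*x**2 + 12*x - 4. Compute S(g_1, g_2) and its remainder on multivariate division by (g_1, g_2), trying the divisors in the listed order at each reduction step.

lcm(LM(g_1), LM(g_2)) = x**2*y.
S = (lcm/LT(g_1))·g_1 − (lcm/LT(g_2))·g_2 = -2/5*x**2 + 3*x*y - 9/5*x - 4/5*y.
Reduce S modulo (g_1, g_2) in that order:
  leading term x**2: subtract (2/25)·g_2 from -2/5*x**2 + 3*x*y - 9/5*x - 4/5*y → 3*x*y - 69/25*x - 4/5*y + 8/25
  leading term x*y: subtract (3/5)·g_1 from 3*x*y - 69/25*x - 4/5*y + 8/25 → -39/25*x - 13/5*y + 143/25
  leading term x: no divisor's leading term divides it; move -39/25*x to the remainder.
  leading term y: no divisor's leading term divides it; move -13/5*y to the remainder.
  leading term 1: no divisor's leading term divides it; move 143/25 to the remainder.
The remainder -39/25*x - 13/5*y + 143/25 is nonzero, so it would be added as the next basis element.
An S-polynomial is built so that the two leading terms cancel; whether anything survives reduction is exactly the Gröbner-basis criterion.

S(g_1, g_2) = -2/5*x**2 + 3*x*y - 9/5*x - 4/5*y; remainder on division = -39/25*x - 13/5*y + 143/25.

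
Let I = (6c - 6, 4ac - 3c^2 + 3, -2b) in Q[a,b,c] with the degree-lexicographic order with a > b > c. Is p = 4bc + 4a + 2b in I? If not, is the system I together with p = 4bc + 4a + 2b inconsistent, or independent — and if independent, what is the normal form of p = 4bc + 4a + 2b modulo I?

First compute the reduced Gröbner basis of I by Buchberger's algorithm.
f_1 = 6c - 6, LT = c.
f_2 = 4ac - 3c^2 + 3, LT = ac.
f_3 = -2b, LT = b.

S(f_1,f_2): lcm = ac. S = 3/4c^2 - a - 3/4.
  leading term c^2: subtract (1/8c)·f_1 from 3/4c^2 - a - 3/4 → -a + 3/4c - 3/4
  leading term a: no divisor's leading term divides it; move -a to the remainder.
  leading term c: subtract (1/8)·f_1 from 3/4c - 3/4 → 0
  remainder -a ≠ 0; add h_4 = -a to the basis.

The other S-polynomials (S(f_1,f_3), S(f_2,f_3), S(f_1,h_4), S(f_2,h_4), S(f_3,h_4)) all reduce to 0 modulo the current basis, so we have a Gröbner basis.
Inter-reduce: drop elements whose leading term is divisible by another's, tail-reduce, and make monic.
Reduced Gröbner basis: {a, b, c - 1}.
Label its elements g_1 = a, g_2 = b, g_3 = c - 1.

Reduce p = 4bc + 4a + 2b modulo G:
  leading term bc: subtract (4c)·g_2 from 4bc + 4a + 2b → 4a + 2b
  leading term a: subtract (4)·g_1 from 4a + 2b → 2b
  leading term b: subtract (2)·g_2 from 2b → 0
  normal form = 0.
Since the normal form is 0, p ∈ I.

Ideal membership is decidable via reduction modulo a Gröbner basis.

4bc + 4a + 2b lies in I (it reduces to 0).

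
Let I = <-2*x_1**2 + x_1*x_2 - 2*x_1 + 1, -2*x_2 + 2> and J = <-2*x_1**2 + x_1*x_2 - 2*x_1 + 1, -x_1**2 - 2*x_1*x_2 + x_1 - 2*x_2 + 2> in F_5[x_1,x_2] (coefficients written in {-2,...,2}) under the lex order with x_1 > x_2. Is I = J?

No, the ideals differ.

Two ideals are equal iff their reduced Gröbner bases coincide (the reduced basis is unique for a fixed ordering).
Buchberger on the first generating set:
f_1 = -2*x_1**2 + x_1*x_2 - 2*x_1 + 1, LT = x_1**2.
f_2 = -2*x_2 + 2, LT = x_2.

The S-polynomials (S(f_1,f_2)) all reduce to 0 modulo the current basis, so we have a Gröbner basis.
Inter-reduce: drop elements whose leading term is divisible by another's, tail-reduce, and make monic.
Reduced Gröbner basis: {x_1**2 - 2*x_1 + 2, x_2 - 1}.

Buchberger on the second generating set:
h_1 = -2*x_1**2 + x_1*x_2 - 2*x_1 + 1, LT = x_1**2.
h_2 = -x_1**2 - 2*x_1*x_2 + x_1 - 2*x_2 + 2, LT = x_1**2.

S(h_1,h_2): lcm = x_1**2. S = 2*x_1 - 2*x_2 - 1.
  leading term x_1: no divisor's leading term divides it; move 2*x_1 to the remainder.
  leading term x_2: no divisor's leading term divides it; move -2*x_2 to the remainder.
  leading term 1: no divisor's leading term divides it; move -1 to the remainder.
  remainder 2*x_1 - 2*x_2 - 1 ≠ 0; add k_3 = 2*x_1 - 2*x_2 - 1 to the basis.

S(h_1,k_3): lcm = x_1**2. S = -2*x_1*x_2 - x_1 + 2.
  leading term x_1*x_2: subtract (-x_2)·k_3 from -2*x_1*x_2 - x_1 + 2 → -x_1 - 2*x_2**2 - x_2 + 2
  leading term x_1: subtract (2)·k_3 from -x_1 - 2*x_2**2 - x_2 + 2 → -2*x_2**2 - 2*x_2 - 1
  leading term x_2**2: no divisor's leading term divides it; move -2*x_2**2 to the remainder.
  leading term x_2: no divisor's leading term divides it; move -2*x_2 to the remainder.
  leading term 1: no divisor's leading term divides it; move -1 to the remainder.
  remainder -2*x_2**2 - 2*x_2 - 1 ≠ 0; add k_4 = -2*x_2**2 - 2*x_2 - 1 to the basis.

The other S-polynomials (S(h_2,k_3), S(h_1,k_4), S(h_2,k_4), S(k_3,k_4)) all reduce to 0 modulo the current basis, so we have a Gröbner basis.
Inter-reduce: drop elements whose leading term is divisible by another's, tail-reduce, and make monic.
Reduced Gröbner basis: {x_1 - x_2 + 2, x_2**2 + x_2 - 2}.

These differ, so the ideals are not equal.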